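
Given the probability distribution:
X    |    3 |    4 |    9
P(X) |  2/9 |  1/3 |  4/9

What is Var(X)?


E[X] = 6
E[X²] = 130/3
Var(X) = E[X²] - (E[X])² = 130/3 - 36 = 22/3

Var(X) = 22/3 ≈ 7.3333


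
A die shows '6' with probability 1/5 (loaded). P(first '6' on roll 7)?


Geometric: P(X=7) = (1-p)^(k-1)×p = (4/5)^6×1/5 = 4096/78125

P(X=7) = 4096/78125 ≈ 5.24%


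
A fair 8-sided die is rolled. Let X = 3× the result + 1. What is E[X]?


E[die] = (1+8)/2 = 9/2
E[X] = 3×9/2 + 1 = 29/2

E[X] = 29/2


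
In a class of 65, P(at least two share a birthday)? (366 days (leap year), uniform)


P(all different) = Π(366-i)/366 for i=0..64
= 0.002358
P(match) = 1 - 0.002358 = 0.997642

P ≈ 0.9976 ≈ 99.76%


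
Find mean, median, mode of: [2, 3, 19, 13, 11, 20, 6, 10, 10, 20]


Sorted: [2, 3, 6, 10, 10, 11, 13, 19, 20, 20]
Mean = 114/10 = 57/5
Median = 21/2
Freq: {2: 1, 3: 1, 19: 1, 13: 1, 11: 1, 20: 2, 6: 1, 10: 2}
Mode: [10, 20]

Mean=57/5, Median=21/2, Mode=[10, 20]


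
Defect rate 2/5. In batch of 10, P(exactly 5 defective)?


Binomial: P(X=5) = C(10,5)×p^5×(1-p)^5
= 252 × 32/3125 × 243/3125 = 1959552/9765625

P(X=5) = 1959552/9765625 ≈ 20.07%


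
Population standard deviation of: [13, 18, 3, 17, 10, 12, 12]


Mean = 85/7
  (13-85/7)²=36/49
  (18-85/7)²=1681/49
  (3-85/7)²=4096/49
  (17-85/7)²=1156/49
  (10-85/7)²=225/49
  (12-85/7)²=1/49
  (12-85/7)²=1/49
Σ(x-μ)² = 1028/7
σ² = (1028/7)/7 = 1028/49

σ = √(1028/49) ≈ 4.5803


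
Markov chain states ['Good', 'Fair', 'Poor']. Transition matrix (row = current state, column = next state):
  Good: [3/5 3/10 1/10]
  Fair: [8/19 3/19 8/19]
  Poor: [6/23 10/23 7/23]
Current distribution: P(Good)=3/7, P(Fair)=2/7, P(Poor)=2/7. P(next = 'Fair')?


P(next=Fair) = Σᵢ P(now=i)×P(i→Fair)
= 3/7×3/10 + 2/7×3/19 + 2/7×10/23
= 9/70 + 6/133 + 20/161 = 9113/30590

P = 9113/30590 ≈ 0.2979


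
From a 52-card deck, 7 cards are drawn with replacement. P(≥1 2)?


P(not a 2) = 48/52 = 12/13
P(none in 7 draws) = (12/13)^7 = 35831808/62748517
P(≥1 2) = 1 - 35831808/62748517 = 26916709/62748517

P = 26916709/62748517 ≈ 42.90%


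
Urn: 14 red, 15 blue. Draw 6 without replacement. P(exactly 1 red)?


Hypergeometric: C(14,1)×C(15,5)/C(29,6)
= 14×3003/475020 = 77/870

P(X=1) = 77/870 ≈ 8.85%


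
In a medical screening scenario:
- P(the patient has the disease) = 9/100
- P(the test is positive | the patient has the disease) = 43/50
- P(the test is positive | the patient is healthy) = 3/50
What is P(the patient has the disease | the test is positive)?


Using Bayes' theorem:
P(A|B) = P(B|A)·P(A) / P(B)

P(the test is positive) = 43/50 × 9/100 + 3/50 × 91/100
= 387/5000 + 273/5000 = 33/250

P(the patient has the disease|the test is positive) = (387/5000) / (33/250) = 129/220

P(the patient has the disease|the test is positive) = 129/220 ≈ 58.64%


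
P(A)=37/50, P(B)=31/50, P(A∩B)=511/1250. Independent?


P(A)×P(B) = 1147/2500
P(A∩B) = 511/1250
Not equal → NOT independent

No, not independent


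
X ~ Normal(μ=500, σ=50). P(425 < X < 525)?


z₁=(425-500)/50=-1.5, z₂=(525-500)/50=0.5
P = Φ(0.5) - Φ(-1.5) = 0.691462 - 0.066807 = 0.624655 ≈ 0.6247

P(425 < X < 525) ≈ 0.6247


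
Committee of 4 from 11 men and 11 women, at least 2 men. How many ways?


Count by #men:
  2M,2W: C(11,2)×C(11,2)=3025
  3M,1W: C(11,3)×C(11,1)=1815
  4M,0W: C(11,4)×C(11,0)=330
Total = 5170

5170


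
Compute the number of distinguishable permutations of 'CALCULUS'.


Letters: 8, freq: {'C': 2, 'A': 1, 'L': 2, 'U': 2, 'S': 1}
8!/(2!×1!×2!×2!×1!) = 40320/8 = 5040

5040


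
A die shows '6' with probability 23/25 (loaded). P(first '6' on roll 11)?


Geometric: P(X=11) = (1-p)^(k-1)×p = (2/25)^10×23/25 = 23552/2384185791015625

P(X=11) = 23552/2384185791015625 ≈ 0.00%


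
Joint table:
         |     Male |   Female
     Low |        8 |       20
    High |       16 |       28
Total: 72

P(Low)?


P(Low) = (8+20)/72 = 28/72 = 7/18

P(Low) = 7/18 ≈ 38.89%


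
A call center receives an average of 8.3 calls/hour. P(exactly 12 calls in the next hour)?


Poisson(λ=8.3): P(X=12) = e^(-λ)×λ^k/k!
= e^(-8.3) × 8.3^12 / 12!
≈ 0.0002485168271 × 106890007739 / 479001600 ≈ 0.055457

P(X=12) ≈ 0.055457 ≈ 5.55%


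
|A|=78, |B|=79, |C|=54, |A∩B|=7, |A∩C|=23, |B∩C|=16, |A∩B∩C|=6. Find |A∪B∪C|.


|A∪B∪C| = 78+79+54-7-23-16+6 = 171

|A∪B∪C| = 171


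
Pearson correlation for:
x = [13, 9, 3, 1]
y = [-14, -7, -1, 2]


n=4, Σx=26, Σy=-20, Σxy=-246, Σx²=260, Σy²=250
r = (4×(-246) - 26×(-20))/√((4×260 - 26²)(4×250 - (-20)²))
= -464/√(364×600) = -464/√218400 ≈ -464/467.3329 ≈ -0.9929

r ≈ -0.9929


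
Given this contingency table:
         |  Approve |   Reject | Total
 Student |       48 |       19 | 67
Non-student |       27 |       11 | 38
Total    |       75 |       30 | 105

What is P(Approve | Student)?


P(Approve | Student) = 48/(48+19) = 48/67

P(Approve|Student) = 48/67 ≈ 71.64%


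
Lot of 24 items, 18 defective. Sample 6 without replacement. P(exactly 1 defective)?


Hypergeometric: C(18,1)×C(6,5)/C(24,6)
= 18×6/134596 = 27/33649

P(X=1) = 27/33649 ≈ 0.08%


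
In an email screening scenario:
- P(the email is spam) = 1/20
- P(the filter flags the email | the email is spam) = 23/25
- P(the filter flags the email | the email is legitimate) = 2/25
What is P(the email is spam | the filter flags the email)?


Using Bayes' theorem:
P(A|B) = P(B|A)·P(A) / P(B)

P(the filter flags the email) = 23/25 × 1/20 + 2/25 × 19/20
= 23/500 + 19/250 = 61/500

P(the email is spam|the filter flags the email) = (23/500) / (61/500) = 23/61

P(the email is spam|the filter flags the email) = 23/61 ≈ 37.70%


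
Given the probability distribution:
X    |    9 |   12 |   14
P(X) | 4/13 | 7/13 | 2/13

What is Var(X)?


E[X] = 148/13
E[X²] = 1724/13
Var(X) = E[X²] - (E[X])² = 1724/13 - 21904/169 = 508/169

Var(X) = 508/169 ≈ 3.0059


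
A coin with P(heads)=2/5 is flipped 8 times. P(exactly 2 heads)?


Binomial: P(X=2) = C(8,2)×p^2×(1-p)^6
= 28 × 4/25 × 729/15625 = 81648/390625

P(X=2) = 81648/390625 ≈ 20.90%


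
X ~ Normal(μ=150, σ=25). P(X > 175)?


z = (175-150)/25 = 1.0
P(X > 175) = 1 - P(Z ≤ 1.0) = 1 - 0.8413 = 0.1587

P(X > 175) ≈ 0.1587


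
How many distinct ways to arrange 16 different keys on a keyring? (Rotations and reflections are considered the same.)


Free circular arrangements: rotations and reflections both identified.
(n-1)!/2 = 15!/2 = 1307674368000/2 = 653837184000

653837184000


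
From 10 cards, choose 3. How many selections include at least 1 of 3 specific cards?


Complement: C(10,3) - C(7,3) = 120 - 35 = 85

85


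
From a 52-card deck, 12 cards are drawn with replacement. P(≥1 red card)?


P(not a red card) = 26/52 = 1/2
P(none in 12 draws) = (1/2)^12 = 1/4096
P(≥1 red card) = 1 - 1/4096 = 4095/4096

P = 4095/4096 ≈ 99.98%


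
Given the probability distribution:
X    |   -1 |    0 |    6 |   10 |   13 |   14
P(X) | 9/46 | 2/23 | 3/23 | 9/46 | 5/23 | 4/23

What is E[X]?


E[X] = Σ x·P(X=x)
= (-1)×(9/46) + (0)×(2/23) + (6)×(3/23) + (10)×(9/46) + (13)×(5/23) + (14)×(4/23)
= 359/46

E[X] = 359/46


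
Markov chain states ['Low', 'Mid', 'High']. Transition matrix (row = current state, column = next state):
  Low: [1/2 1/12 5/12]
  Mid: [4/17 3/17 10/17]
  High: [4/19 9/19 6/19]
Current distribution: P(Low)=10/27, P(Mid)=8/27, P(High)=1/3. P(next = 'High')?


P(next=High) = Σᵢ P(now=i)×P(i→High)
= 10/27×5/12 + 8/27×10/17 + 1/3×6/19
= 25/162 + 80/459 + 2/19 = 22703/52326

P = 22703/52326 ≈ 0.4339


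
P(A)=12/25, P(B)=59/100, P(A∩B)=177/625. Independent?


P(A)×P(B) = 177/625
P(A∩B) = 177/625
Equal ✓ → Independent

Yes, independent


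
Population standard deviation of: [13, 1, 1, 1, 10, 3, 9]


Mean = 38/7
  (13-38/7)²=2809/49
  (1-38/7)²=961/49
  (1-38/7)²=961/49
  (1-38/7)²=961/49
  (10-38/7)²=1024/49
  (3-38/7)²=289/49
  (9-38/7)²=625/49
Σ(x-μ)² = 1090/7
σ² = (1090/7)/7 = 1090/49

σ = √(1090/49) ≈ 4.7164


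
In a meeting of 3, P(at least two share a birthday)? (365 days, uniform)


P(all different) = Π(365-i)/365 for i=0..2
= 0.991796
P(match) = 1 - 0.991796 = 0.008204

P ≈ 0.0082 ≈ 0.82%


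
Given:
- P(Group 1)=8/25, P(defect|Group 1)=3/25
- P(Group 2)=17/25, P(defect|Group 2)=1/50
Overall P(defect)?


P(B) = Σ P(B|Aᵢ)×P(Aᵢ)
  3/25×8/25 = 24/625
  1/50×17/25 = 17/1250
Sum = 13/250

P(defect) = 13/250 ≈ 5.20%


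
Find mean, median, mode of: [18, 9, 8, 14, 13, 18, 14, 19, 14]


Sorted: [8, 9, 13, 14, 14, 14, 18, 18, 19]
Mean = 127/9
Median = 14
Freq: {18: 2, 9: 1, 8: 1, 14: 3, 13: 1, 19: 1}
Mode: [14]

Mean=127/9, Median=14, Mode=14


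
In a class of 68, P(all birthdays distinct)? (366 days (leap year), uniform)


P(all different) = Π(366-i)/366 for i=0..67
= (366/366)×(365/366)×...×(299/366)
= 0.001299

P ≈ 0.0013 ≈ 0.13%


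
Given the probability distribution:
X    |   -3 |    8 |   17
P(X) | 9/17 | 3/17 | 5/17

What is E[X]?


E[X] = Σ x·P(X=x)
= (-3)×(9/17) + (8)×(3/17) + (17)×(5/17)
= 82/17

E[X] = 82/17


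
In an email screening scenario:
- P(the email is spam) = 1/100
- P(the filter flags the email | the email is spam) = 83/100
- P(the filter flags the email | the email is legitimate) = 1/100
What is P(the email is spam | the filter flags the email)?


Using Bayes' theorem:
P(A|B) = P(B|A)·P(A) / P(B)

P(the filter flags the email) = 83/100 × 1/100 + 1/100 × 99/100
= 83/10000 + 99/10000 = 91/5000

P(the email is spam|the filter flags the email) = (83/10000) / (91/5000) = 83/182

P(the email is spam|the filter flags the email) = 83/182 ≈ 45.60%


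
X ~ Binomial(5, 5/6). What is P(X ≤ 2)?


P(X ≤ 2) = Σ P(X=i) for i=0..2
P(X=0) = 1/7776
P(X=1) = 25/7776
P(X=2) = 125/3888
Sum = 23/648

P(X ≤ 2) = 23/648 ≈ 3.55%


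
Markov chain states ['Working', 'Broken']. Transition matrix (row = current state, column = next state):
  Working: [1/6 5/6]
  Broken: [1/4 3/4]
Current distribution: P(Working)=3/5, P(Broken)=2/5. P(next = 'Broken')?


P(next=Broken) = Σᵢ P(now=i)×P(i→Broken)
= 3/5×5/6 + 2/5×3/4
= 1/2 + 3/10 = 4/5

P = 4/5 ≈ 0.8000


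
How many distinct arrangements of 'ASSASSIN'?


Letters: 8, freq: {'A': 2, 'S': 4, 'I': 1, 'N': 1}
8!/(2!×4!×1!×1!) = 40320/48 = 840

840


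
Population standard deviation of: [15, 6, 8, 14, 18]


Mean = 61/5
  (15-61/5)²=196/25
  (6-61/5)²=961/25
  (8-61/5)²=441/25
  (14-61/5)²=81/25
  (18-61/5)²=841/25
Σ(x-μ)² = 504/5
σ² = (504/5)/5 = 504/25

σ = √(504/25) ≈ 4.4900


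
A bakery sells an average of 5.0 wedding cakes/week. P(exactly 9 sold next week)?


Poisson(λ=5.0): P(X=9) = e^(-λ)×λ^k/k!
= e^(-5.0) × 5.0^9 / 9!
≈ 0.006737946999 × 1953125 / 362880 ≈ 0.036266

P(X=9) ≈ 0.036266 ≈ 3.63%


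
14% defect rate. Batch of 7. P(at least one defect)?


P(all good) = (43/50)^7 = 271818611107/781250000000
P(≥1 defect) = 509431388893/781250000000

P = 509431388893/781250000000 ≈ 65.21%


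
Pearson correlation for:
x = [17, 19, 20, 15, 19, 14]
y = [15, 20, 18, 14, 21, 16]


n=6, Σx=104, Σy=104, Σxy=1828, Σx²=1832, Σy²=1842
r = (6×1828 - 104×104)/√((6×1832 - 104²)(6×1842 - 104²))
= 152/√(176×236) = 152/√41536 ≈ 152/203.8038 ≈ 0.7458

r ≈ 0.7458


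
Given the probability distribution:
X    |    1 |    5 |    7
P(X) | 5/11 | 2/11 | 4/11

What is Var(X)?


E[X] = 43/11
E[X²] = 251/11
Var(X) = E[X²] - (E[X])² = 251/11 - 1849/121 = 912/121

Var(X) = 912/121 ≈ 7.5372


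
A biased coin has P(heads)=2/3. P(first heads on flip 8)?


Geometric: P(X=8) = (1-p)^(k-1)×p = (1/3)^7×2/3 = 2/6561

P(X=8) = 2/6561 ≈ 0.03%


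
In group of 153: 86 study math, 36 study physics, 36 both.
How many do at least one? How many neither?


|A∪B| = 86+36-36 = 86
Neither = 153-86 = 67

At least one: 86; Neither: 67


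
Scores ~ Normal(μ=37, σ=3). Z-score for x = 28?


z = (x - μ)/σ = (28 - 37)/3 = -3.0

z = -3.0


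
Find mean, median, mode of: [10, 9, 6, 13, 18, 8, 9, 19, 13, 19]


Sorted: [6, 8, 9, 9, 10, 13, 13, 18, 19, 19]
Mean = 124/10 = 62/5
Median = 23/2
Freq: {10: 1, 9: 2, 6: 1, 13: 2, 18: 1, 8: 1, 19: 2}
Mode: [9, 13, 19]

Mean=62/5, Median=23/2, Mode=[9, 13, 19]


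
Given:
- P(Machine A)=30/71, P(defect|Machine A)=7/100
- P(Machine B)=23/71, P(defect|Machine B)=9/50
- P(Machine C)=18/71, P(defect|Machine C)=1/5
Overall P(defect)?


P(B) = Σ P(B|Aᵢ)×P(Aᵢ)
  7/100×30/71 = 21/710
  9/50×23/71 = 207/3550
  1/5×18/71 = 18/355
Sum = 246/1775

P(defect) = 246/1775 ≈ 13.86%


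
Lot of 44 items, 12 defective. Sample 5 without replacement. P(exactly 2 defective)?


Hypergeometric: C(12,2)×C(32,3)/C(44,5)
= 66×4960/1086008 = 3720/12341

P(X=2) = 3720/12341 ≈ 30.14%


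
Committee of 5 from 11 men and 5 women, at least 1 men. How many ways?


Count by #men:
  1M,4W: C(11,1)×C(5,4)=55
  2M,3W: C(11,2)×C(5,3)=550
  3M,2W: C(11,3)×C(5,2)=1650
  4M,1W: C(11,4)×C(5,1)=1650
  5M,0W: C(11,5)×C(5,0)=462
Total = 4367

4367


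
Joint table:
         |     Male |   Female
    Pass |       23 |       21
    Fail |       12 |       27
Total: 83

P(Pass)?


P(Pass) = (23+21)/83 = 44/83

P(Pass) = 44/83 ≈ 53.01%


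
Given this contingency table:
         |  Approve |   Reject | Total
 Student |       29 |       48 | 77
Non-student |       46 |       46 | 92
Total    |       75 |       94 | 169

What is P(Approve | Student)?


P(Approve | Student) = 29/(29+48) = 29/77

P(Approve|Student) = 29/77 ≈ 37.66%


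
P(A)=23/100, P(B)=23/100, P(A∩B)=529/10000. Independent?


P(A)×P(B) = 529/10000
P(A∩B) = 529/10000
Equal ✓ → Independent

Yes, independent


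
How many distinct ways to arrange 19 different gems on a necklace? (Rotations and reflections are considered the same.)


Free circular arrangements: rotations and reflections both identified.
(n-1)!/2 = 18!/2 = 6402373705728000/2 = 3201186852864000

3201186852864000


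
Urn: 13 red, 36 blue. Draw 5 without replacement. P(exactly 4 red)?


Hypergeometric: C(13,4)×C(36,1)/C(49,5)
= 715×36/1906884 = 715/52969

P(X=4) = 715/52969 ≈ 1.35%


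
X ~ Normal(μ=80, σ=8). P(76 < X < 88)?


z₁=(76-80)/8=-0.5, z₂=(88-80)/8=1.0
P = Φ(1.0) - Φ(-0.5) = 0.841345 - 0.308538 = 0.532807 ≈ 0.5328

P(76 < X < 88) ≈ 0.5328


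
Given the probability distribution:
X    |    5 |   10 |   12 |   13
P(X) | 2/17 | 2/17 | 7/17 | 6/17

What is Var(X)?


E[X] = 192/17
E[X²] = 2272/17
Var(X) = E[X²] - (E[X])² = 2272/17 - 36864/289 = 1760/289

Var(X) = 1760/289 ≈ 6.0900


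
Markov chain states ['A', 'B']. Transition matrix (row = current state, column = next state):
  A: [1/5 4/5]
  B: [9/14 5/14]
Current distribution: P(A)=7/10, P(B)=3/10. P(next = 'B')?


P(next=B) = Σᵢ P(now=i)×P(i→B)
= 7/10×4/5 + 3/10×5/14
= 14/25 + 3/28 = 467/700

P = 467/700 ≈ 0.6671


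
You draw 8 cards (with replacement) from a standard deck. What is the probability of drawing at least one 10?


P(not a 10) = 48/52 = 12/13
P(none in 8 draws) = (12/13)^8 = 429981696/815730721
P(≥1 10) = 1 - 429981696/815730721 = 385749025/815730721

P = 385749025/815730721 ≈ 47.29%


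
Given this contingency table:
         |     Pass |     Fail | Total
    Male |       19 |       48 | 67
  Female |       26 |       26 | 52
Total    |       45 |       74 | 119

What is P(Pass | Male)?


P(Pass | Male) = 19/(19+48) = 19/67

P(Pass|Male) = 19/67 ≈ 28.36%


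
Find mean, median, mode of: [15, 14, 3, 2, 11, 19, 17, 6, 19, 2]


Sorted: [2, 2, 3, 6, 11, 14, 15, 17, 19, 19]
Mean = 108/10 = 54/5
Median = 25/2
Freq: {15: 1, 14: 1, 3: 1, 2: 2, 11: 1, 19: 2, 17: 1, 6: 1}
Mode: [2, 19]

Mean=54/5, Median=25/2, Mode=[2, 19]


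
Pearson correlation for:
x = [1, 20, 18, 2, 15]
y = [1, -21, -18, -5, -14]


n=5, Σx=56, Σy=-57, Σxy=-963, Σx²=954, Σy²=987
r = (5×(-963) - 56×(-57))/√((5×954 - 56²)(5×987 - (-57)²))
= -1623/√(1634×1686) = -1623/√2754924 ≈ -1623/1659.7964 ≈ -0.9778

r ≈ -0.9778


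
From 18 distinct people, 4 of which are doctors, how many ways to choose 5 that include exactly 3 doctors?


Choose 3 of the 4 doctors and 2 of the other 14 people:
C(4,3)×C(14,2) = 4×91 = 364

364


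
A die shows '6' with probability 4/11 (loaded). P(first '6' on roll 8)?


Geometric: P(X=8) = (1-p)^(k-1)×p = (7/11)^7×4/11 = 3294172/214358881

P(X=8) = 3294172/214358881 ≈ 1.54%


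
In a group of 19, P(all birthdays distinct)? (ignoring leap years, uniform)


P(all different) = Π(365-i)/365 for i=0..18
= (365/365)×(364/365)×...×(347/365)
= 0.620881

P ≈ 0.6209 ≈ 62.09%


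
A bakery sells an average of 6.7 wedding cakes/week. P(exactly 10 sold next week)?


Poisson(λ=6.7): P(X=10) = e^(-λ)×λ^k/k!
= e^(-6.7) × 6.7^10 / 10!
≈ 0.001230911903 × 182283780.455 / 3628800 ≈ 0.061832

P(X=10) ≈ 0.061832 ≈ 6.18%


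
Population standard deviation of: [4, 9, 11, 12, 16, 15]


Mean = 67/6
  (4-67/6)²=1849/36
  (9-67/6)²=169/36
  (11-67/6)²=1/36
  (12-67/6)²=25/36
  (16-67/6)²=841/36
  (15-67/6)²=529/36
Σ(x-μ)² = 569/6
σ² = (569/6)/6 = 569/36

σ = √(569/36) ≈ 3.9756


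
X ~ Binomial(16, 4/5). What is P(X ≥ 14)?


P(X ≥ 14) = Σ P(X=i) for i=14..16
P(X=14) = 6442450944/30517578125
P(X=15) = 17179869184/152587890625
P(X=16) = 4294967296/152587890625
Sum = 2147483648/6103515625

P(X ≥ 14) = 2147483648/6103515625 ≈ 35.18%


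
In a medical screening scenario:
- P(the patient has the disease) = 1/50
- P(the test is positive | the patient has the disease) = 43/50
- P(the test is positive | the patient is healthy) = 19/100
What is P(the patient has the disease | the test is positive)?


Using Bayes' theorem:
P(A|B) = P(B|A)·P(A) / P(B)

P(the test is positive) = 43/50 × 1/50 + 19/100 × 49/50
= 43/2500 + 931/5000 = 1017/5000

P(the patient has the disease|the test is positive) = (43/2500) / (1017/5000) = 86/1017

P(the patient has the disease|the test is positive) = 86/1017 ≈ 8.46%


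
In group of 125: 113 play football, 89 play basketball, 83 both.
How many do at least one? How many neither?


|A∪B| = 113+89-83 = 119
Neither = 125-119 = 6

At least one: 119; Neither: 6


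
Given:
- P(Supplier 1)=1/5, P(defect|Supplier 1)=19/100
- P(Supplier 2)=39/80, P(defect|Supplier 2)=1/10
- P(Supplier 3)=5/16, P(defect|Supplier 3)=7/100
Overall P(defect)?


P(B) = Σ P(B|Aᵢ)×P(Aᵢ)
  19/100×1/5 = 19/500
  1/10×39/80 = 39/800
  7/100×5/16 = 7/320
Sum = 869/8000

P(defect) = 869/8000 ≈ 10.86%


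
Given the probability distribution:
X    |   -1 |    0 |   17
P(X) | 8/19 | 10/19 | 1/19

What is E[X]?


E[X] = Σ x·P(X=x)
= (-1)×(8/19) + (0)×(10/19) + (17)×(1/19)
= 9/19

E[X] = 9/19


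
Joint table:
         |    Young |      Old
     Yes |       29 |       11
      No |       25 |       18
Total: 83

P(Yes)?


P(Yes) = (29+11)/83 = 40/83

P(Yes) = 40/83 ≈ 48.19%


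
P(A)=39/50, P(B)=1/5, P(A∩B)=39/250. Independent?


P(A)×P(B) = 39/250
P(A∩B) = 39/250
Equal ✓ → Independent

Yes, independent


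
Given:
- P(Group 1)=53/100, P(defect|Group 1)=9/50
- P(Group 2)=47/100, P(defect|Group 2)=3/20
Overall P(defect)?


P(B) = Σ P(B|Aᵢ)×P(Aᵢ)
  9/50×53/100 = 477/5000
  3/20×47/100 = 141/2000
Sum = 1659/10000

P(defect) = 1659/10000 ≈ 16.59%


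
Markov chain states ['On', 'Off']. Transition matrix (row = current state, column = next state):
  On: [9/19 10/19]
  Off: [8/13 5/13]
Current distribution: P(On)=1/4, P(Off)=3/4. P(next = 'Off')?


P(next=Off) = Σᵢ P(now=i)×P(i→Off)
= 1/4×10/19 + 3/4×5/13
= 5/38 + 15/52 = 415/988

P = 415/988 ≈ 0.4200


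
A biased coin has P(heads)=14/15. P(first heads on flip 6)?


Geometric: P(X=6) = (1-p)^(k-1)×p = (1/15)^5×14/15 = 14/11390625

P(X=6) = 14/11390625 ≈ 0.00%


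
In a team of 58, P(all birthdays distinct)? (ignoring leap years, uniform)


P(all different) = Π(365-i)/365 for i=0..57
= (365/365)×(364/365)×...×(308/365)
= 0.008335

P ≈ 0.0083 ≈ 0.83%


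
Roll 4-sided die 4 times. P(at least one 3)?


P(no 3)^4 = (3/4)^4 = 81/256
P(≥1) = 1 - 81/256 = 175/256

P = 175/256 ≈ 68.36%


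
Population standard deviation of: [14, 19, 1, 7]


Mean = 41/4
  (14-41/4)²=225/16
  (19-41/4)²=1225/16
  (1-41/4)²=1369/16
  (7-41/4)²=169/16
Σ(x-μ)² = 747/4
σ² = (747/4)/4 = 747/16

σ = √(747/16) ≈ 6.8328


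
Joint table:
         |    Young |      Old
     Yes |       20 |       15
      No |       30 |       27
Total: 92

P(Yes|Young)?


P(Yes|Young) = 20/(20+30) = 20/50 = 2/5

P = 2/5 ≈ 40.00%


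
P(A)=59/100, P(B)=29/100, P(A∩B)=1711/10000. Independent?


P(A)×P(B) = 1711/10000
P(A∩B) = 1711/10000
Equal ✓ → Independent

Yes, independent


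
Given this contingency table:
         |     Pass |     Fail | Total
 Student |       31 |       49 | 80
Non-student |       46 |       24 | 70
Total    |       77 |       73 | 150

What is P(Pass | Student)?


P(Pass | Student) = 31/(31+49) = 31/80

P(Pass|Student) = 31/80 ≈ 38.75%


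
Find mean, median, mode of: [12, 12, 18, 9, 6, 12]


Sorted: [6, 9, 12, 12, 12, 18]
Mean = 69/6 = 23/2
Median = 12
Freq: {12: 3, 18: 1, 9: 1, 6: 1}
Mode: [12]

Mean=23/2, Median=12, Mode=12


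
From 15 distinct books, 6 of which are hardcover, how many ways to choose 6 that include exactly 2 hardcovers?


Choose 2 of the 6 hardcovers and 4 of the other 9 books:
C(6,2)×C(9,4) = 15×126 = 1890

1890


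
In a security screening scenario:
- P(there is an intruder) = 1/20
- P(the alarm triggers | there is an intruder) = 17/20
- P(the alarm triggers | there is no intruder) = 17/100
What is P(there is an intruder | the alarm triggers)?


Using Bayes' theorem:
P(A|B) = P(B|A)·P(A) / P(B)

P(the alarm triggers) = 17/20 × 1/20 + 17/100 × 19/20
= 17/400 + 323/2000 = 51/250

P(there is an intruder|the alarm triggers) = (17/400) / (51/250) = 5/24

P(there is an intruder|the alarm triggers) = 5/24 ≈ 20.83%


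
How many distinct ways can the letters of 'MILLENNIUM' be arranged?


Letters: 10, freq: {'M': 2, 'I': 2, 'L': 2, 'E': 1, 'N': 2, 'U': 1}
10!/(2!×2!×2!×1!×2!×1!) = 3628800/16 = 226800

226800


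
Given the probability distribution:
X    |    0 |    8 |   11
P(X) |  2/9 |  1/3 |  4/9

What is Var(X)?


E[X] = 68/9
E[X²] = 676/9
Var(X) = E[X²] - (E[X])² = 676/9 - 4624/81 = 1460/81

Var(X) = 1460/81 ≈ 18.0247


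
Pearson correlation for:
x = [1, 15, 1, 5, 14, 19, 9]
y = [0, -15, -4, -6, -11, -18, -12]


n=7, Σx=64, Σy=-66, Σxy=-863, Σx²=890, Σy²=866
r = (7×(-863) - 64×(-66))/√((7×890 - 64²)(7×866 - (-66)²))
= -1817/√(2134×1706) = -1817/√3640604 ≈ -1817/1908.0367 ≈ -0.9523

r ≈ -0.9523


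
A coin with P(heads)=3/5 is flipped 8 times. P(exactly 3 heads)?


Binomial: P(X=3) = C(8,3)×p^3×(1-p)^5
= 56 × 27/125 × 32/3125 = 48384/390625

P(X=3) = 48384/390625 ≈ 12.39%


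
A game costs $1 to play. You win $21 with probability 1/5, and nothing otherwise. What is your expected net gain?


E[gain] = (21-1)×1/5 + (-1)×4/5
= 4 - 4/5 = 16/5

Expected net gain = $16/5 ≈ $3.20


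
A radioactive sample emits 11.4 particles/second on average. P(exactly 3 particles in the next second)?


Poisson(λ=11.4): P(X=3) = e^(-λ)×λ^k/k!
= e^(-11.4) × 11.4^3 / 3!
≈ 1.119548484e-05 × 1481.544 / 6 ≈ 0.002764

P(X=3) ≈ 0.002764 ≈ 0.28%


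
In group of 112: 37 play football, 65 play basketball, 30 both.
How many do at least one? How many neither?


|A∪B| = 37+65-30 = 72
Neither = 112-72 = 40

At least one: 72; Neither: 40


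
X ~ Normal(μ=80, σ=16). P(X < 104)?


z = (104-80)/16 = 1.5
P(Z < 1.5) = 0.9332

P(X < 104) ≈ 0.9332


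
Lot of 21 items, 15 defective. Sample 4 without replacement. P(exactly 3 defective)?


Hypergeometric: C(15,3)×C(6,1)/C(21,4)
= 455×6/5985 = 26/57

P(X=3) = 26/57 ≈ 45.61%


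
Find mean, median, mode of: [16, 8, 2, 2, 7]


Sorted: [2, 2, 7, 8, 16]
Mean = 35/5 = 7
Median = 7
Freq: {16: 1, 8: 1, 2: 2, 7: 1}
Mode: [2]

Mean=7, Median=7, Mode=2


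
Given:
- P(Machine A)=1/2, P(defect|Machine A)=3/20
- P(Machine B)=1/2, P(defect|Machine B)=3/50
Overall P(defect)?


P(B) = Σ P(B|Aᵢ)×P(Aᵢ)
  3/20×1/2 = 3/40
  3/50×1/2 = 3/100
Sum = 21/200

P(defect) = 21/200 ≈ 10.50%


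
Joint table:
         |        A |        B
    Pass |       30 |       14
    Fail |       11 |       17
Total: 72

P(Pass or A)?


P(Pass∨A) = P(Pass) + P(A) - P(Pass∧A)
= (44 + 41 - 30)/72 = 55/72

P = 55/72 ≈ 76.39%


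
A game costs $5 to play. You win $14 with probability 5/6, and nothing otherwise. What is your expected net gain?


E[gain] = (14-5)×5/6 + (-5)×1/6
= 15/2 - 5/6 = 20/3

Expected net gain = $20/3 ≈ $6.67


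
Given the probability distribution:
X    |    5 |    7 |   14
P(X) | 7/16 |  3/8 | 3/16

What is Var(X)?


E[X] = 119/16
E[X²] = 1057/16
Var(X) = E[X²] - (E[X])² = 1057/16 - 14161/256 = 2751/256

Var(X) = 2751/256 ≈ 10.7461


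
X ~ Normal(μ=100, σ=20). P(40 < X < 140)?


z₁=(40-100)/20=-3.0, z₂=(140-100)/20=2.0
P = Φ(2.0) - Φ(-3.0) = 0.977250 - 0.001350 = 0.975900 ≈ 0.9759

P(40 < X < 140) ≈ 0.9759


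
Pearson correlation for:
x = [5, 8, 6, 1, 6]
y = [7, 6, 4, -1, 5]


n=5, Σx=26, Σy=21, Σxy=136, Σx²=162, Σy²=127
r = (5×136 - 26×21)/√((5×162 - 26²)(5×127 - 21²))
= 134/√(134×194) = 134/√25996 ≈ 134/161.2328 ≈ 0.8311

r ≈ 0.8311


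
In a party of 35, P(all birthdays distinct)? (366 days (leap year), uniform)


P(all different) = Π(366-i)/366 for i=0..34
= (366/366)×(365/366)×...×(332/366)
= 0.186502

P ≈ 0.1865 ≈ 18.65%


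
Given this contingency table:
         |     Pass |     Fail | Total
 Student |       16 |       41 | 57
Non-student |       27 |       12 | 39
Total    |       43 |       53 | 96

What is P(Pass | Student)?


P(Pass | Student) = 16/(16+41) = 16/57

P(Pass|Student) = 16/57 ≈ 28.07%


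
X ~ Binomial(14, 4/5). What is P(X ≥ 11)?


P(X ≥ 11) = Σ P(X=i) for i=11..14
P(X=11) = 1526726656/6103515625
P(X=12) = 1526726656/6103515625
P(X=13) = 939524096/6103515625
P(X=14) = 268435456/6103515625
Sum = 4261412864/6103515625

P(X ≥ 11) = 4261412864/6103515625 ≈ 69.82%


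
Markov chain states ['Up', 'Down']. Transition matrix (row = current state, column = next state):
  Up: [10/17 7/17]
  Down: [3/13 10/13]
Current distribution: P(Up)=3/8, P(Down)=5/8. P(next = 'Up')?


P(next=Up) = Σᵢ P(now=i)×P(i→Up)
= 3/8×10/17 + 5/8×3/13
= 15/68 + 15/104 = 645/1768

P = 645/1768 ≈ 0.3648


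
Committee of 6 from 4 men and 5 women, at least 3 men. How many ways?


Count by #men:
  3M,3W: C(4,3)×C(5,3)=40
  4M,2W: C(4,4)×C(5,2)=10
Total = 50

50


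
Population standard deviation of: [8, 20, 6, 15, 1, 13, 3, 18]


Mean = 84/8 = 21/2
  (8-21/2)²=25/4
  (20-21/2)²=361/4
  (6-21/2)²=81/4
  (15-21/2)²=81/4
  (1-21/2)²=361/4
  (13-21/2)²=25/4
  (3-21/2)²=225/4
  (18-21/2)²=225/4
Σ(x-μ)² = 346
σ² = 346/8 = 173/4

σ = √(173/4) ≈ 6.5765


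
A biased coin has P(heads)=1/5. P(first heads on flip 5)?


Geometric: P(X=5) = (1-p)^(k-1)×p = (4/5)^4×1/5 = 256/3125

P(X=5) = 256/3125 ≈ 8.19%


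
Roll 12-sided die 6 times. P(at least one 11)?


P(no 11)^6 = (11/12)^6 = 1771561/2985984
P(≥1) = 1 - 1771561/2985984 = 1214423/2985984

P = 1214423/2985984 ≈ 40.67%


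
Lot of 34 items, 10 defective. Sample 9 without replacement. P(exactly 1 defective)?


Hypergeometric: C(10,1)×C(24,8)/C(34,9)
= 10×735471/52451256 = 6555/46748

P(X=1) = 6555/46748 ≈ 14.02%


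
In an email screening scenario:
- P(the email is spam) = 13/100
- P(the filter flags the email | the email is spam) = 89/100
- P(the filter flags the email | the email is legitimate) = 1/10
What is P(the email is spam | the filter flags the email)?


Using Bayes' theorem:
P(A|B) = P(B|A)·P(A) / P(B)

P(the filter flags the email) = 89/100 × 13/100 + 1/10 × 87/100
= 1157/10000 + 87/1000 = 2027/10000

P(the email is spam|the filter flags the email) = (1157/10000) / (2027/10000) = 1157/2027

P(the email is spam|the filter flags the email) = 1157/2027 ≈ 57.08%


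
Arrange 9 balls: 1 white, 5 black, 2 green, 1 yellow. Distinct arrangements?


9!/(1!×5!×2!×1!) = 1512

1512


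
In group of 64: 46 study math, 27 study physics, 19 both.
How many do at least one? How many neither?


|A∪B| = 46+27-19 = 54
Neither = 64-54 = 10

At least one: 54; Neither: 10


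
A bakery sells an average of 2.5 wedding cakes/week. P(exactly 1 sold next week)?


Poisson(λ=2.5): P(X=1) = e^(-λ)×λ^k/k!
= e^(-2.5) × 2.5^1 / 1!
≈ 0.08208499862 × 2.5 / 1 ≈ 0.205212

P(X=1) ≈ 0.205212 ≈ 20.52%


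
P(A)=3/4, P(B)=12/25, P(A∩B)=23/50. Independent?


P(A)×P(B) = 9/25
P(A∩B) = 23/50
Not equal → NOT independent

No, not independent


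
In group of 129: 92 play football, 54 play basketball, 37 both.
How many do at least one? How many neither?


|A∪B| = 92+54-37 = 109
Neither = 129-109 = 20

At least one: 109; Neither: 20


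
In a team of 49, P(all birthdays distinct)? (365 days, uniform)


P(all different) = Π(365-i)/365 for i=0..48
= (365/365)×(364/365)×...×(317/365)
= 0.034220

P ≈ 0.0342 ≈ 3.42%


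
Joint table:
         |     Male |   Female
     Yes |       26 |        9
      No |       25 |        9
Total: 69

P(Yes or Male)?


P(Yes∨Male) = P(Yes) + P(Male) - P(Yes∧Male)
= (35 + 51 - 26)/69 = 60/69 = 20/23

P = 20/23 ≈ 86.96%


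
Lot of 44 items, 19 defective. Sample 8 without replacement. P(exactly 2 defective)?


Hypergeometric: C(19,2)×C(25,6)/C(44,8)
= 171×177100/177232627 = 144900/848003

P(X=2) = 144900/848003 ≈ 17.09%


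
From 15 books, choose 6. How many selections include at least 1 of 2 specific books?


Complement: C(15,6) - C(13,6) = 5005 - 1716 = 3289

3289


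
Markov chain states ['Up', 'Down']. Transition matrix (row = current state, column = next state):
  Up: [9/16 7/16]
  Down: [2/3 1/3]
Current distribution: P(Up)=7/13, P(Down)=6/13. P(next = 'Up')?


P(next=Up) = Σᵢ P(now=i)×P(i→Up)
= 7/13×9/16 + 6/13×2/3
= 63/208 + 4/13 = 127/208

P = 127/208 ≈ 0.6106


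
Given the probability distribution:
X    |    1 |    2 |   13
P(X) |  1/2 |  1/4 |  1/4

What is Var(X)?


E[X] = 17/4
E[X²] = 175/4
Var(X) = E[X²] - (E[X])² = 175/4 - 289/16 = 411/16

Var(X) = 411/16 ≈ 25.6875


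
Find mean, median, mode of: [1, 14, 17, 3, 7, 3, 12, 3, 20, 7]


Sorted: [1, 3, 3, 3, 7, 7, 12, 14, 17, 20]
Mean = 87/10
Median = 7
Freq: {1: 1, 14: 1, 17: 1, 3: 3, 7: 2, 12: 1, 20: 1}
Mode: [3]

Mean=87/10, Median=7, Mode=3


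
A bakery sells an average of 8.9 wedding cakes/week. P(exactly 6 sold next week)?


Poisson(λ=8.9): P(X=6) = e^(-λ)×λ^k/k!
= e^(-8.9) × 8.9^6 / 6!
≈ 0.0001363889265 × 496981.290961 / 720 ≈ 0.094143

P(X=6) ≈ 0.094143 ≈ 9.41%


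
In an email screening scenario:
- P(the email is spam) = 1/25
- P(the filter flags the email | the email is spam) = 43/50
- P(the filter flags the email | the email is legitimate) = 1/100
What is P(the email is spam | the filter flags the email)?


Using Bayes' theorem:
P(A|B) = P(B|A)·P(A) / P(B)

P(the filter flags the email) = 43/50 × 1/25 + 1/100 × 24/25
= 43/1250 + 6/625 = 11/250

P(the email is spam|the filter flags the email) = (43/1250) / (11/250) = 43/55

P(the email is spam|the filter flags the email) = 43/55 ≈ 78.18%


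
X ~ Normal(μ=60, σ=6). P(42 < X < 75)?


z₁=(42-60)/6=-3.0, z₂=(75-60)/6=2.5
P = Φ(2.5) - Φ(-3.0) = 0.993790 - 0.001350 = 0.992440 ≈ 0.9924

P(42 < X < 75) ≈ 0.9924


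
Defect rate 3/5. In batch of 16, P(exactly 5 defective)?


Binomial: P(X=5) = C(16,5)×p^5×(1-p)^11
= 4368 × 243/3125 × 2048/48828125 = 2173796352/152587890625

P(X=5) = 2173796352/152587890625 ≈ 1.42%


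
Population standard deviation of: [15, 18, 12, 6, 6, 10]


Mean = 67/6
  (15-67/6)²=529/36
  (18-67/6)²=1681/36
  (12-67/6)²=25/36
  (6-67/6)²=961/36
  (6-67/6)²=961/36
  (10-67/6)²=49/36
Σ(x-μ)² = 701/6
σ² = (701/6)/6 = 701/36

σ = √(701/36) ≈ 4.4127


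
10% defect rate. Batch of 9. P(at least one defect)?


P(all good) = (9/10)^9 = 387420489/1000000000
P(≥1 defect) = 612579511/1000000000

P = 612579511/1000000000 ≈ 61.26%


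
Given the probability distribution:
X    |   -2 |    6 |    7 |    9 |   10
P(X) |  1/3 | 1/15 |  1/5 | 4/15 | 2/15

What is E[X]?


E[X] = Σ x·P(X=x)
= (-2)×(1/3) + (6)×(1/15) + (7)×(1/5) + (9)×(4/15) + (10)×(2/15)
= 73/15

E[X] = 73/15


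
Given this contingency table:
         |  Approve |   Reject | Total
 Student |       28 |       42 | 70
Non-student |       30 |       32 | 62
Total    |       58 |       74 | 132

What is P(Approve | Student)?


P(Approve | Student) = 28/(28+42) = 28/70 = 2/5

P(Approve|Student) = 2/5 ≈ 40.00%


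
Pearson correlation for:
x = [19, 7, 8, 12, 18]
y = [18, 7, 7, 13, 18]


n=5, Σx=64, Σy=63, Σxy=927, Σx²=942, Σy²=915
r = (5×927 - 64×63)/√((5×942 - 64²)(5×915 - 63²))
= 603/√(614×606) = 603/√372084 ≈ 603/609.9869 ≈ 0.9885

r ≈ 0.9885


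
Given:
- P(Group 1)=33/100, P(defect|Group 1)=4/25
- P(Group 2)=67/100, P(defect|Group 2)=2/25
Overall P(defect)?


P(B) = Σ P(B|Aᵢ)×P(Aᵢ)
  4/25×33/100 = 33/625
  2/25×67/100 = 67/1250
Sum = 133/1250

P(defect) = 133/1250 ≈ 10.64%


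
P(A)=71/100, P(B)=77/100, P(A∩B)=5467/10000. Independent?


P(A)×P(B) = 5467/10000
P(A∩B) = 5467/10000
Equal ✓ → Independent

Yes, independent


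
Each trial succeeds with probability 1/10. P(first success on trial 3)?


Geometric: P(X=3) = (1-p)^(k-1)×p = (9/10)^2×1/10 = 81/1000

P(X=3) = 81/1000 ≈ 8.10%


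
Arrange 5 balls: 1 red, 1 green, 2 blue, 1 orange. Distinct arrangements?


5!/(1!×1!×2!×1!) = 60

60


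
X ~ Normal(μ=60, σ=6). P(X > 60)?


z = (60-60)/6 = 0.0
P(X > 60) = 1 - P(Z ≤ 0.0) = 1 - 0.5000 = 0.5000

P(X > 60) ≈ 0.5000


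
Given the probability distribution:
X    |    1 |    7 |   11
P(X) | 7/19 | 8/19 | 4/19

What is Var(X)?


E[X] = 107/19
E[X²] = 883/19
Var(X) = E[X²] - (E[X])² = 883/19 - 11449/361 = 5328/361

Var(X) = 5328/361 ≈ 14.7590


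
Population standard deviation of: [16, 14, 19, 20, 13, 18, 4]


Mean = 104/7
  (16-104/7)²=64/49
  (14-104/7)²=36/49
  (19-104/7)²=841/49
  (20-104/7)²=1296/49
  (13-104/7)²=169/49
  (18-104/7)²=484/49
  (4-104/7)²=5776/49
Σ(x-μ)² = 1238/7
σ² = (1238/7)/7 = 1238/49

σ = √(1238/49) ≈ 5.0265


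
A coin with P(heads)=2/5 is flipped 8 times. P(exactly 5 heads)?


Binomial: P(X=5) = C(8,5)×p^5×(1-p)^3
= 56 × 32/3125 × 27/125 = 48384/390625

P(X=5) = 48384/390625 ≈ 12.39%


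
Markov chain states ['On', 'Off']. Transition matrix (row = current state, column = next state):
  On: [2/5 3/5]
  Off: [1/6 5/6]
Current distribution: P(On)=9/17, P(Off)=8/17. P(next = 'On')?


P(next=On) = Σᵢ P(now=i)×P(i→On)
= 9/17×2/5 + 8/17×1/6
= 18/85 + 4/51 = 74/255

P = 74/255 ≈ 0.2902


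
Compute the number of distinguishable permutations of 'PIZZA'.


Letters: 5, freq: {'P': 1, 'I': 1, 'Z': 2, 'A': 1}
5!/(1!×1!×2!×1!) = 120/2 = 60

60


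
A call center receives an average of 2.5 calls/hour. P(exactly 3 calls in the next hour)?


Poisson(λ=2.5): P(X=3) = e^(-λ)×λ^k/k!
= e^(-2.5) × 2.5^3 / 3!
≈ 0.08208499862 × 15.625 / 6 ≈ 0.213763

P(X=3) ≈ 0.213763 ≈ 21.38%


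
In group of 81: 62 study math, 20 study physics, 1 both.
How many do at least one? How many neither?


|A∪B| = 62+20-1 = 81
Neither = 81-81 = 0

At least one: 81; Neither: 0


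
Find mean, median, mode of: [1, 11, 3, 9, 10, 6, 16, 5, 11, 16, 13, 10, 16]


Sorted: [1, 3, 5, 6, 9, 10, 10, 11, 11, 13, 16, 16, 16]
Mean = 127/13
Median = 10
Freq: {1: 1, 11: 2, 3: 1, 9: 1, 10: 2, 6: 1, 16: 3, 5: 1, 13: 1}
Mode: [16]

Mean=127/13, Median=10, Mode=16


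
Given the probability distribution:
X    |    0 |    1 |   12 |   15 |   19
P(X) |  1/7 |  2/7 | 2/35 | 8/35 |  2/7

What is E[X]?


E[X] = Σ x·P(X=x)
= (0)×(1/7) + (1)×(2/7) + (12)×(2/35) + (15)×(8/35) + (19)×(2/7)
= 344/35

E[X] = 344/35


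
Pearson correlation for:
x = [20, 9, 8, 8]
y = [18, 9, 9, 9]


n=4, Σx=45, Σy=45, Σxy=585, Σx²=609, Σy²=567
r = (4×585 - 45×45)/√((4×609 - 45²)(4×567 - 45²))
= 315/√(411×243) = 315/√99873 ≈ 315/316.0269 ≈ 0.9968

r ≈ 0.9968


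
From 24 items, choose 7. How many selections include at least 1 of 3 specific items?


Complement: C(24,7) - C(21,7) = 346104 - 116280 = 229824

229824


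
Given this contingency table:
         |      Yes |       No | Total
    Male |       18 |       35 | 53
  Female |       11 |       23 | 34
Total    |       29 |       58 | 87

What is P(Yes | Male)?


P(Yes | Male) = 18/(18+35) = 18/53

P(Yes|Male) = 18/53 ≈ 33.96%


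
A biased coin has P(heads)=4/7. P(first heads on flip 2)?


Geometric: P(X=2) = (1-p)^(k-1)×p = (3/7)^1×4/7 = 12/49

P(X=2) = 12/49 ≈ 24.49%


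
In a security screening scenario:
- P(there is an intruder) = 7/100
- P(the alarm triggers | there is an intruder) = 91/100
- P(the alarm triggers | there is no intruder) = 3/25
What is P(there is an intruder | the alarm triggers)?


Using Bayes' theorem:
P(A|B) = P(B|A)·P(A) / P(B)

P(the alarm triggers) = 91/100 × 7/100 + 3/25 × 93/100
= 637/10000 + 279/2500 = 1753/10000

P(there is an intruder|the alarm triggers) = (637/10000) / (1753/10000) = 637/1753

P(there is an intruder|the alarm triggers) = 637/1753 ≈ 36.34%


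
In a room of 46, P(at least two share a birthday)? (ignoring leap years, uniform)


P(all different) = Π(365-i)/365 for i=0..45
= 0.051747
P(match) = 1 - 0.051747 = 0.948253

P ≈ 0.9483 ≈ 94.83%


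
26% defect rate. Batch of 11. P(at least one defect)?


P(all good) = (37/50)^11 = 177917621779460413/4882812500000000000
P(≥1 defect) = 4704894878220539587/4882812500000000000

P = 4704894878220539587/4882812500000000000 ≈ 96.36%


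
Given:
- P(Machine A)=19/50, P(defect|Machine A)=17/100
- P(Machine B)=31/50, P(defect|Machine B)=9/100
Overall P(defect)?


P(B) = Σ P(B|Aᵢ)×P(Aᵢ)
  17/100×19/50 = 323/5000
  9/100×31/50 = 279/5000
Sum = 301/2500

P(defect) = 301/2500 ≈ 12.04%


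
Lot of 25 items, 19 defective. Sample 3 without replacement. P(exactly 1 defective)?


Hypergeometric: C(19,1)×C(6,2)/C(25,3)
= 19×15/2300 = 57/460

P(X=1) = 57/460 ≈ 12.39%


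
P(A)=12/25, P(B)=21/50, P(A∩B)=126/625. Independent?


P(A)×P(B) = 126/625
P(A∩B) = 126/625
Equal ✓ → Independent

Yes, independent


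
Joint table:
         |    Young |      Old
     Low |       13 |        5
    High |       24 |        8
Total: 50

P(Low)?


P(Low) = (13+5)/50 = 18/50 = 9/25

P(Low) = 9/25 ≈ 36.00%


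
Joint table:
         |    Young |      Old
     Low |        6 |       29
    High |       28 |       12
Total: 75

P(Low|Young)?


P(Low|Young) = 6/(6+28) = 6/34 = 3/17

P = 3/17 ≈ 17.65%


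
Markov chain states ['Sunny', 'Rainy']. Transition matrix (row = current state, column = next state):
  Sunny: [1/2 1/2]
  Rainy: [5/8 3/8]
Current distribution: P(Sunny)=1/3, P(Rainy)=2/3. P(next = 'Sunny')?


P(next=Sunny) = Σᵢ P(now=i)×P(i→Sunny)
= 1/3×1/2 + 2/3×5/8
= 1/6 + 5/12 = 7/12

P = 7/12 ≈ 0.5833
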